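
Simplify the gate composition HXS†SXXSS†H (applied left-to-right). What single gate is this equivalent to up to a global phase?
Z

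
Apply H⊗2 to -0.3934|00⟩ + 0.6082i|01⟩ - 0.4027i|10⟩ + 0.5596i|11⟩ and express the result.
(-0.1967 + 0.3826i)|00⟩ + (-0.1967 - 0.7853i)|01⟩ + (-0.1967 + 0.2257i)|10⟩ + (-0.1967 + 0.1771i)|11⟩

H⊗2 gives amp(|y⟩) = (1/2) Σ_x (−1)^(x·y) amp(|x⟩), where x·y is the number of positions in which both x and y have a 1.
|00⟩: (-0.3934 + 0.6082i - 0.4027i + 0.5596i)/2 = (-0.1967 + 0.3826i)
|01⟩: (-0.3934 - 0.6082i - 0.4027i - 0.5596i)/2 = (-0.1967 - 0.7853i)
|10⟩: (-0.3934 + 0.6082i + 0.4027i - 0.5596i)/2 = (-0.1967 + 0.2257i)
|11⟩: (-0.3934 - 0.6082i + 0.4027i + 0.5596i)/2 = (-0.1967 + 0.1771i)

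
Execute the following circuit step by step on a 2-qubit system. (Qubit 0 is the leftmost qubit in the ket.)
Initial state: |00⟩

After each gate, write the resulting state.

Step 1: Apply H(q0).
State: 1/√2|00⟩ + 1/√2|10⟩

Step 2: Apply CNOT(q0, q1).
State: 1/√2|00⟩ + 1/√2|11⟩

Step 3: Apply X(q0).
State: 1/√2|01⟩ + 1/√2|10⟩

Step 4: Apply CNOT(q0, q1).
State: 1/√2|01⟩ + 1/√2|11⟩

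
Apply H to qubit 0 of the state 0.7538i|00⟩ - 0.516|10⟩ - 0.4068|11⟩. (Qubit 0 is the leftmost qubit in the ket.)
(-0.3649 + 0.533i)|00⟩ - 0.2877|01⟩ + (0.3649 + 0.533i)|10⟩ + 0.2877|11⟩

H on qubit 0 mixes each pair of kets that differ only in qubit 0: amplitudes (a, b) of (|…0…⟩, |…1…⟩) become ((a + b)/√2, (a − b)/√2). Kets absent from the input have amplitude 0.
(|00⟩, |10⟩): (a, b) = (0.7538i, -0.516) → ((-0.3649 + 0.533i), (0.3649 + 0.533i))
(|01⟩, |11⟩): (a, b) = (0, -0.4068) → (-0.2877, 0.2877)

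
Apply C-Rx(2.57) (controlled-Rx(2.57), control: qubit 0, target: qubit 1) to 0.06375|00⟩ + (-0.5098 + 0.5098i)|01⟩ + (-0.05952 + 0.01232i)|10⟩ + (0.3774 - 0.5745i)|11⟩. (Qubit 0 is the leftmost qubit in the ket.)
0.06375|00⟩ + (-0.5098 + 0.5098i)|01⟩ + (-0.568 - 0.3586i)|10⟩ + (0.1182 - 0.1049i)|11⟩

C-Rx(2.57) leaves the control-|0⟩ kets |00⟩, |01⟩ unchanged and applies Rx(2.57) to qubit 1 on the control-|1⟩ pair (|10⟩, |11⟩).
Rx(2.57) = [[cos(θ/2), −i·sin(θ/2)], [−i·sin(θ/2), cos(θ/2)]]; θ = 2.57, cos(θ/2) ≈ 0.281922, sin(θ/2) ≈ 0.959437.
With a = amp(|10⟩) = (-0.05952 + 0.01232i) and b = amp(|11⟩) = (0.3774 - 0.5745i):
new amp(|10⟩) = (0.281922)·a + (-0.959437i)·b = (-0.568 - 0.3586i)
new amp(|11⟩) = (-0.959437i)·a + (0.281922)·b = (0.1182 - 0.1049i)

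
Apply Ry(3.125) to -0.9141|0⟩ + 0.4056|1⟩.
-0.4132|0⟩ - 0.9107|1⟩

Ry(3.125) = [[cos(θ/2), −sin(θ/2)], [sin(θ/2), cos(θ/2)]]; θ = 3.125, cos(θ/2) ≈ 0.00829623, sin(θ/2) ≈ 0.999966.
With a = amp(|0⟩) = -0.9141 and b = amp(|1⟩) = 0.4056:
new amp(|0⟩) = (0.00829623)·a + (-0.999966)·b = -0.4132
new amp(|1⟩) = (0.999966)·a + (0.00829623)·b = -0.9107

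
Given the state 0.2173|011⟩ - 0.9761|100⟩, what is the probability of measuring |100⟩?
0.9528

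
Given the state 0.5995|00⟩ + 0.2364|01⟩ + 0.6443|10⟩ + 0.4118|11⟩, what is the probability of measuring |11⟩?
0.1696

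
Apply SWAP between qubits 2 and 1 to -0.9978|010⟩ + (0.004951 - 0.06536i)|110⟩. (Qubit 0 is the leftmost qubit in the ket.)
-0.9978|001⟩ + (0.004951 - 0.06536i)|101⟩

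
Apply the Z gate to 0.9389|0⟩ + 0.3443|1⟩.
0.9389|0⟩ - 0.3443|1⟩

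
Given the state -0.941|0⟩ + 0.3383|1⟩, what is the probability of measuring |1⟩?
0.1144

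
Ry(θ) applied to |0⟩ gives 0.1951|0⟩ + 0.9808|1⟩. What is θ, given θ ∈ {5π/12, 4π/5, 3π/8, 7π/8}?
7π/8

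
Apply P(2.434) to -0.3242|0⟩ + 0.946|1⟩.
-0.3242|0⟩ + (-0.7189 + 0.6149i)|1⟩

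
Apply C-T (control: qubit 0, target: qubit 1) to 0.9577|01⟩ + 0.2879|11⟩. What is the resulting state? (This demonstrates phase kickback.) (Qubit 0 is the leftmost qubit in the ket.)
0.9577|01⟩ + (0.2036 + 0.2036i)|11⟩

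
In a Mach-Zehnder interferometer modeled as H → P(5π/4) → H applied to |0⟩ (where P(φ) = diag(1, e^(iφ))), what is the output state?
(0.1464 - (1/√8)i)|0⟩ + (0.8536 + (1/√8)i)|1⟩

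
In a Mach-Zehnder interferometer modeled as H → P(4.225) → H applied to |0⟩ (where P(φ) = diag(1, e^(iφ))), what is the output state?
(0.2658 - 0.4418i)|0⟩ + (0.7342 + 0.4418i)|1⟩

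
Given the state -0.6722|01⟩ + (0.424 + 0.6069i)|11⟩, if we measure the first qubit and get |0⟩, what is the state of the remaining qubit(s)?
-|1⟩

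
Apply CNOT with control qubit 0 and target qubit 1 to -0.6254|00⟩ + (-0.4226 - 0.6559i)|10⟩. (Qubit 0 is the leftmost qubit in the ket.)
-0.6254|00⟩ + (-0.4226 - 0.6559i)|11⟩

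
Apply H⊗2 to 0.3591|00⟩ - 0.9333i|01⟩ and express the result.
(0.1796 - 0.4667i)|00⟩ + (0.1796 + 0.4667i)|01⟩ + (0.1796 - 0.4667i)|10⟩ + (0.1796 + 0.4667i)|11⟩

H⊗2 gives amp(|y⟩) = (1/2) Σ_x (−1)^(x·y) amp(|x⟩), where x·y is the number of positions in which both x and y have a 1.
|00⟩: (0.3591 - 0.9333i)/2 = (0.1796 - 0.4667i)
|01⟩: (0.3591 + 0.9333i)/2 = (0.1796 + 0.4667i)
|10⟩: (0.3591 - 0.9333i)/2 = (0.1796 - 0.4667i)
|11⟩: (0.3591 + 0.9333i)/2 = (0.1796 + 0.4667i)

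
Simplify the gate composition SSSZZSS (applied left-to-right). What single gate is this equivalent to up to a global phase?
S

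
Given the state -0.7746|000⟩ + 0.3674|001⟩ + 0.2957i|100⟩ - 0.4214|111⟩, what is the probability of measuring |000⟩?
0.6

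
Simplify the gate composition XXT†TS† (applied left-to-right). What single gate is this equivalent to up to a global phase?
S†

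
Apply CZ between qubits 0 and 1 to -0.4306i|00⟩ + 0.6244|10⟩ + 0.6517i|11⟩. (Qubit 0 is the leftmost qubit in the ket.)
-0.4306i|00⟩ + 0.6244|10⟩ - 0.6517i|11⟩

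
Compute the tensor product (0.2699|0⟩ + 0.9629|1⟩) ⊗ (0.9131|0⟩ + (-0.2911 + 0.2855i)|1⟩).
0.2464|00⟩ + (-0.07857 + 0.07706i)|01⟩ + 0.8792|10⟩ + (-0.2803 + 0.2749i)|11⟩

amp(|b₁b₂…⟩) = product of the factor amplitudes for bits b₁, b₂, …; only kets whose every factor amplitude is nonzero survive.
|00⟩: (0.2699)(0.9131) = 0.2464
|01⟩: (0.2699)(-0.2911 + 0.2855i) = (-0.07857 + 0.07706i)
|10⟩: (0.9629)(0.9131) = 0.8792
|11⟩: (0.9629)(-0.2911 + 0.2855i) = (-0.2803 + 0.2749i)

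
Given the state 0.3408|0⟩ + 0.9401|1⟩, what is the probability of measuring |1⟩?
0.8838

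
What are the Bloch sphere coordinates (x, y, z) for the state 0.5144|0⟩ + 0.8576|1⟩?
(0.8823, 0, -0.4709)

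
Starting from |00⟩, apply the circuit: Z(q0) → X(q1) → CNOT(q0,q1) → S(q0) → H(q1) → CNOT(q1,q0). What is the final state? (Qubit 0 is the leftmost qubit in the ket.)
1/√2|00⟩ - 1/√2|11⟩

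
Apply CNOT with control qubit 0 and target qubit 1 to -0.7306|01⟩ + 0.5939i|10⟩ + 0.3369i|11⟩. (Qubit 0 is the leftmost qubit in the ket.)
-0.7306|01⟩ + 0.3369i|10⟩ + 0.5939i|11⟩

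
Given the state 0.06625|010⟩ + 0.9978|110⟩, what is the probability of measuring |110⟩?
0.9956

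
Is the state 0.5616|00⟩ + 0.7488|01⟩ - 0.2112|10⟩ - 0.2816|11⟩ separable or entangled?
Separable

Writing the state as a|00⟩ + b|01⟩ + c|10⟩ + d|11⟩, it is a product state iff ad − bc = 0.
Here (a, b, c, d) = (0.5616, 0.7488, -0.2112, -0.2816): ad − bc = (0.5616)(-0.2816) − (0.7488)(-0.2112) = 0, so the state is separable.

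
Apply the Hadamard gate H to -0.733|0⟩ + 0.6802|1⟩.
-0.03734|0⟩ - 0.9993|1⟩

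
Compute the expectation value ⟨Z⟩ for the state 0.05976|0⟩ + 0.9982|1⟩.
-0.9928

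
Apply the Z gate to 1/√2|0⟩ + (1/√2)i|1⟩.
1/√2|0⟩ - (1/√2)i|1⟩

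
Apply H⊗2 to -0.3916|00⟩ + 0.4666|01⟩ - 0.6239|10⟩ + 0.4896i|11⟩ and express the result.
(-0.2745 + 0.2448i)|00⟩ + (-0.7411 - 0.2448i)|01⟩ + (0.3495 - 0.2448i)|10⟩ + (-0.1172 + 0.2448i)|11⟩

H⊗2 gives amp(|y⟩) = (1/2) Σ_x (−1)^(x·y) amp(|x⟩), where x·y is the number of positions in which both x and y have a 1.
|00⟩: (-0.3916 + 0.4666 - 0.6239 + 0.4896i)/2 = (-0.2745 + 0.2448i)
|01⟩: (-0.3916 - 0.4666 - 0.6239 - 0.4896i)/2 = (-0.7411 - 0.2448i)
|10⟩: (-0.3916 + 0.4666 + 0.6239 - 0.4896i)/2 = (0.3495 - 0.2448i)
|11⟩: (-0.3916 - 0.4666 + 0.6239 + 0.4896i)/2 = (-0.1172 + 0.2448i)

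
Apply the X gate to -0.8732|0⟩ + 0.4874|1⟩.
0.4874|0⟩ - 0.8732|1⟩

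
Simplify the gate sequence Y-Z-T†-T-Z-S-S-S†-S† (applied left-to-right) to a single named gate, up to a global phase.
Y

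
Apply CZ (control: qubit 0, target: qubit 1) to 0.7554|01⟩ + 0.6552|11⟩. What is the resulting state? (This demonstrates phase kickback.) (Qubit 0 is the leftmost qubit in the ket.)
0.7554|01⟩ - 0.6552|11⟩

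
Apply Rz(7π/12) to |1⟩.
(0.6088 + 0.7934i)|1⟩

Rz(7π/12) = [[e^(−iθ/2), 0], [0, e^(iθ/2)]] with e^(±iθ/2) = cos(θ/2) ± i·sin(θ/2); θ = 7π/12, cos(θ/2) ≈ 0.608761, sin(θ/2) ≈ 0.793353.
With a = amp(|0⟩) = 0 and b = amp(|1⟩) = 1:
new amp(|0⟩) = (0.608761 - 0.793353i)·a = 0
new amp(|1⟩) = (0.608761 + 0.793353i)·b = (0.6088 + 0.7934i)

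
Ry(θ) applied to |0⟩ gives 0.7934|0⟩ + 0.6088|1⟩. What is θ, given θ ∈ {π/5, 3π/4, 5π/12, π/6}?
5π/12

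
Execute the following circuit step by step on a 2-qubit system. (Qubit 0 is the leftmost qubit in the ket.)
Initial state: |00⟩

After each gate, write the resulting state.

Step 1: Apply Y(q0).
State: i|10⟩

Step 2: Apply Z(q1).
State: i|10⟩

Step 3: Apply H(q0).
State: (1/√2)i|00⟩ - (1/√2)i|10⟩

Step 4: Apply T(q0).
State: (1/√2)i|00⟩ + (1/2 - (1/2)i)|10⟩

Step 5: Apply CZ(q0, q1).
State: (1/√2)i|00⟩ + (1/2 - (1/2)i)|10⟩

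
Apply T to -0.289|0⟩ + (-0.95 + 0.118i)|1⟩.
-0.289|0⟩ + (-0.7552 - 0.5883i)|1⟩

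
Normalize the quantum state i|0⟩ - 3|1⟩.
0.3162i|0⟩ - 0.9487|1⟩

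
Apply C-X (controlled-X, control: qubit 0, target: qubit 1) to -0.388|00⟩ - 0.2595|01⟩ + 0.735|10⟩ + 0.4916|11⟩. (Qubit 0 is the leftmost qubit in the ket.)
-0.388|00⟩ - 0.2595|01⟩ + 0.4916|10⟩ + 0.735|11⟩

C-X leaves the control-|0⟩ kets |00⟩, |01⟩ unchanged and applies X to qubit 1 on the control-|1⟩ pair (|10⟩, |11⟩).
X = [[0, 1], [1, 0]].
With a = amp(|10⟩) = 0.735 and b = amp(|11⟩) = 0.4916:
new amp(|10⟩) = (1)·b = 0.4916
new amp(|11⟩) = (1)·a = 0.735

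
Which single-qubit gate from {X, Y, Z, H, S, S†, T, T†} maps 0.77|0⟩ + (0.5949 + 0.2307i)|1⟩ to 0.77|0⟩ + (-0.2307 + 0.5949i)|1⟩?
S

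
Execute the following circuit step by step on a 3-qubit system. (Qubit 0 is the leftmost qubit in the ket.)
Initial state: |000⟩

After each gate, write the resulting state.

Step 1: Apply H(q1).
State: 1/√2|000⟩ + 1/√2|010⟩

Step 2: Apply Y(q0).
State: (1/√2)i|100⟩ + (1/√2)i|110⟩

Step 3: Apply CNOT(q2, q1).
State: (1/√2)i|100⟩ + (1/√2)i|110⟩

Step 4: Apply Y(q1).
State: 1/√2|100⟩ - 1/√2|110⟩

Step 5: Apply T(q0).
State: (1/2 + (1/2)i)|100⟩ + (-1/2 - (1/2)i)|110⟩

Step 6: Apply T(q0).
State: (1/√2)i|100⟩ - (1/√2)i|110⟩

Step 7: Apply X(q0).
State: (1/√2)i|000⟩ - (1/√2)i|010⟩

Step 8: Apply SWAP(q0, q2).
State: (1/√2)i|000⟩ - (1/√2)i|010⟩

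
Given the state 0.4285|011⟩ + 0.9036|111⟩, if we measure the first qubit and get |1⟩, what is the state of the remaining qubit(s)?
|11⟩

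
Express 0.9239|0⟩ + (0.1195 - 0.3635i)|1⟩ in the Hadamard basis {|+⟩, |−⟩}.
(0.7378 - 0.257i)|+⟩ + (0.5688 + 0.257i)|−⟩

With |ψ⟩ = α|0⟩ + β|1⟩, the Hadamard-basis coefficients are ⟨+|ψ⟩ = (α + β)/√2 and ⟨−|ψ⟩ = (α − β)/√2.
Here α = 0.9239, β = (0.1195 - 0.3635i): (α + β)/√2 = (0.7378 - 0.257i), (α − β)/√2 = (0.5688 + 0.257i).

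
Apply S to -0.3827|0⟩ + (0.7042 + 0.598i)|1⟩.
-0.3827|0⟩ + (-0.598 + 0.7042i)|1⟩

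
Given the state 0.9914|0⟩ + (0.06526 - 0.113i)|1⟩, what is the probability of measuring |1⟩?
0.01703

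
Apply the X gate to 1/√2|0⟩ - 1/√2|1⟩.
-1/√2|0⟩ + 1/√2|1⟩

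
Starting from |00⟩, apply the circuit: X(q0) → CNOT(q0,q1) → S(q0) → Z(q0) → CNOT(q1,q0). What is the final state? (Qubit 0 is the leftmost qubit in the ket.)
-i|01⟩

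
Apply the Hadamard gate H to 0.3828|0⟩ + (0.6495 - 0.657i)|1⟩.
(0.7299 - 0.4646i)|0⟩ + (-0.1886 + 0.4646i)|1⟩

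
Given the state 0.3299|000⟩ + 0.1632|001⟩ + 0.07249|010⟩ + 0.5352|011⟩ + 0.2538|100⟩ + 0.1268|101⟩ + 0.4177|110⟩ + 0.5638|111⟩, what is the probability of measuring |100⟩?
0.06441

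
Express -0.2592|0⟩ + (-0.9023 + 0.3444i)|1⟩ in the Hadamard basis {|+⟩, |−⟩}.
(-0.8213 + 0.2435i)|+⟩ + (0.4547 - 0.2435i)|−⟩

With |ψ⟩ = α|0⟩ + β|1⟩, the Hadamard-basis coefficients are ⟨+|ψ⟩ = (α + β)/√2 and ⟨−|ψ⟩ = (α − β)/√2.
Here α = -0.2592, β = (-0.9023 + 0.3444i): (α + β)/√2 = (-0.8213 + 0.2435i), (α − β)/√2 = (0.4547 - 0.2435i).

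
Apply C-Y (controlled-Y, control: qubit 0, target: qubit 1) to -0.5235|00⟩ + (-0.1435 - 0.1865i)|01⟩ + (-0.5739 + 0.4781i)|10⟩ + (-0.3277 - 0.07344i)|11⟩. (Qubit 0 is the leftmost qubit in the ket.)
-0.5235|00⟩ + (-0.1435 - 0.1865i)|01⟩ + (-0.07344 + 0.3277i)|10⟩ + (-0.4781 - 0.5739i)|11⟩

C-Y leaves the control-|0⟩ kets |00⟩, |01⟩ unchanged and applies Y to qubit 1 on the control-|1⟩ pair (|10⟩, |11⟩).
Y = [[0, -i], [i, 0]].
With a = amp(|10⟩) = (-0.5739 + 0.4781i) and b = amp(|11⟩) = (-0.3277 - 0.07344i):
new amp(|10⟩) = (-i)·b = (-0.07344 + 0.3277i)
new amp(|11⟩) = (i)·a = (-0.4781 - 0.5739i)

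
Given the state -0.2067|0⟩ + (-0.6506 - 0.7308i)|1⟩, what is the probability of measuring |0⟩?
0.04272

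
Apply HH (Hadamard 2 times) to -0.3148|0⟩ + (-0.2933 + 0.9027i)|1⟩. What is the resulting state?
-0.3148|0⟩ + (-0.2933 + 0.9027i)|1⟩

H² = I, so an even number of Hadamards cancels: H^2 = I and the state is unchanged.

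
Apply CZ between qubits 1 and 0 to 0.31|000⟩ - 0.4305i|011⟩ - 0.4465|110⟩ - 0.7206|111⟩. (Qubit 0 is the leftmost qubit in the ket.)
0.31|000⟩ - 0.4305i|011⟩ + 0.4465|110⟩ + 0.7206|111⟩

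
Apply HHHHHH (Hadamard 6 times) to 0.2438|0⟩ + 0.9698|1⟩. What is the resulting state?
0.2438|0⟩ + 0.9698|1⟩

H² = I, so an even number of Hadamards cancels: H^6 = I and the state is unchanged.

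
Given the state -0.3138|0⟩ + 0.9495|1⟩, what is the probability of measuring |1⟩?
0.9016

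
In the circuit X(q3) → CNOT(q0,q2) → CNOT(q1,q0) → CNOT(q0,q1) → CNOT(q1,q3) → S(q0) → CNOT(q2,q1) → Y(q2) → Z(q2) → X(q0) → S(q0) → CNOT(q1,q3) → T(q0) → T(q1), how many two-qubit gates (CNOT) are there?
6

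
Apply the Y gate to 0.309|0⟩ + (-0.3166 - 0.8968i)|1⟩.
(-0.8968 + 0.3166i)|0⟩ + 0.309i|1⟩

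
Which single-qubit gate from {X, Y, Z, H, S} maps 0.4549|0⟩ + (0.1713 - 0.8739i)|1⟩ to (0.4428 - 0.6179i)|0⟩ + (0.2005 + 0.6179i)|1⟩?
H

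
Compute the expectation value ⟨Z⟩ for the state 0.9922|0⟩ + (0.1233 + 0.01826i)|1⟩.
0.9689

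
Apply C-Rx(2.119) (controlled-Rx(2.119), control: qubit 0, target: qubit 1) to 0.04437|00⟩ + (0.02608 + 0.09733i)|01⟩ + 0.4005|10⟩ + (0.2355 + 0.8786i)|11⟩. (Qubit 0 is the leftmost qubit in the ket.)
0.04437|00⟩ + (0.02608 + 0.09733i)|01⟩ + (0.9622 - 0.2054i)|10⟩ + (0.1152 + 0.08063i)|11⟩

C-Rx(2.119) leaves the control-|0⟩ kets |00⟩, |01⟩ unchanged and applies Rx(2.119) to qubit 1 on the control-|1⟩ pair (|10⟩, |11⟩).
Rx(2.119) = [[cos(θ/2), −i·sin(θ/2)], [−i·sin(θ/2), cos(θ/2)]]; θ = 2.119, cos(θ/2) ≈ 0.489308, sin(θ/2) ≈ 0.872111.
With a = amp(|10⟩) = 0.4005 and b = amp(|11⟩) = (0.2355 + 0.8786i):
new amp(|10⟩) = (0.489308)·a + (-0.872111i)·b = (0.9622 - 0.2054i)
new amp(|11⟩) = (-0.872111i)·a + (0.489308)·b = (0.1152 + 0.08063i)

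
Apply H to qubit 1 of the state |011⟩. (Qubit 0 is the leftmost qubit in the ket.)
1/√2|001⟩ - 1/√2|011⟩

H on qubit 1 mixes each pair of kets that differ only in qubit 1: amplitudes (a, b) of (|…0…⟩, |…1…⟩) become ((a + b)/√2, (a − b)/√2). Kets absent from the input have amplitude 0.
(|001⟩, |011⟩): (a, b) = (0, 1) → (1/√2, -1/√2)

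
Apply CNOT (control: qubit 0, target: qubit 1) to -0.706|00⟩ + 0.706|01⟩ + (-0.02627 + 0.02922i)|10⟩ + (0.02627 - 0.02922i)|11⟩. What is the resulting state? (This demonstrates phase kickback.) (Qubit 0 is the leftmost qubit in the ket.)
-0.706|00⟩ + 0.706|01⟩ + (0.02627 - 0.02922i)|10⟩ + (-0.02627 + 0.02922i)|11⟩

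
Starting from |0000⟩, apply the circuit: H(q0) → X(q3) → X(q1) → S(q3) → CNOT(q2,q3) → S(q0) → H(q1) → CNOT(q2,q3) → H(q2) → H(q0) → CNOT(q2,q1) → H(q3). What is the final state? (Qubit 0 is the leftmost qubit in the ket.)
(-0.1768 + 0.1768i)|0000⟩ + (0.1768 - 0.1768i)|0001⟩ + (0.1768 - 0.1768i)|0010⟩ + (-0.1768 + 0.1768i)|0011⟩ + (0.1768 - 0.1768i)|0100⟩ + (-0.1768 + 0.1768i)|0101⟩ + (-0.1768 + 0.1768i)|0110⟩ + (0.1768 - 0.1768i)|0111⟩ + (0.1768 + 0.1768i)|1000⟩ + (-0.1768 - 0.1768i)|1001⟩ + (-0.1768 - 0.1768i)|1010⟩ + (0.1768 + 0.1768i)|1011⟩ + (-0.1768 - 0.1768i)|1100⟩ + (0.1768 + 0.1768i)|1101⟩ + (0.1768 + 0.1768i)|1110⟩ + (-0.1768 - 0.1768i)|1111⟩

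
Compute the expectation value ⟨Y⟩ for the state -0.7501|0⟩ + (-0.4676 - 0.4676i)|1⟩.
0.7015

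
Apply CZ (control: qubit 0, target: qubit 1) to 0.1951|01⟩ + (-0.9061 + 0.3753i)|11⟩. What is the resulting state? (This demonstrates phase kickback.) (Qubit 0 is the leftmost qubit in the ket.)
0.1951|01⟩ + (0.9061 - 0.3753i)|11⟩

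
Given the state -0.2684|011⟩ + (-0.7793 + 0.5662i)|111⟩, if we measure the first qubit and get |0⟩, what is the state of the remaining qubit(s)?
-|11⟩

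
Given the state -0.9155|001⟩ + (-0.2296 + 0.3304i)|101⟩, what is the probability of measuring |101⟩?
0.1619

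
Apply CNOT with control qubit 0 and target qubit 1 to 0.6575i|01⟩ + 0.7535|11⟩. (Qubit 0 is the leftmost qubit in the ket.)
0.6575i|01⟩ + 0.7535|10⟩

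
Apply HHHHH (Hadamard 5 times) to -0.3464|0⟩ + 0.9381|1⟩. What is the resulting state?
0.4184|0⟩ - 0.9083|1⟩

H² = I, so H^5 = H: a single Hadamard. With (a, b) = (-0.3464, 0.9381), H gives ((a + b)/√2, (a − b)/√2) = (0.4184, -0.9083).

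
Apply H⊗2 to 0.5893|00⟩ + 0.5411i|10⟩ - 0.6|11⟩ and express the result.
(-0.00535 + 0.2706i)|00⟩ + (0.5947 + 0.2706i)|01⟩ + (0.5947 - 0.2706i)|10⟩ + (-0.00535 - 0.2706i)|11⟩

H⊗2 gives amp(|y⟩) = (1/2) Σ_x (−1)^(x·y) amp(|x⟩), where x·y is the number of positions in which both x and y have a 1.
|00⟩: (0.5893 + 0.5411i - 0.6)/2 = (-0.00535 + 0.2706i)
|01⟩: (0.5893 + 0.5411i + 0.6)/2 = (0.5947 + 0.2706i)
|10⟩: (0.5893 - 0.5411i + 0.6)/2 = (0.5947 - 0.2706i)
|11⟩: (0.5893 - 0.5411i - 0.6)/2 = (-0.00535 - 0.2706i)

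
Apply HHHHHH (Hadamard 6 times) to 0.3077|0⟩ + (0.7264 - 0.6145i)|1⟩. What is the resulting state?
0.3077|0⟩ + (0.7264 - 0.6145i)|1⟩

H² = I, so an even number of Hadamards cancels: H^6 = I and the state is unchanged.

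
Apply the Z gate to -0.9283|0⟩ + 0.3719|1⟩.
-0.9283|0⟩ - 0.3719|1⟩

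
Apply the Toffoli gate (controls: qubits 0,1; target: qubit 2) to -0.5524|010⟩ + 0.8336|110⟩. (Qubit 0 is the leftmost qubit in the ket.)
-0.5524|010⟩ + 0.8336|111⟩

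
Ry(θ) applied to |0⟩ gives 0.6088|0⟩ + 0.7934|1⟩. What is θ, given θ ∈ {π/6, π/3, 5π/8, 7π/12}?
7π/12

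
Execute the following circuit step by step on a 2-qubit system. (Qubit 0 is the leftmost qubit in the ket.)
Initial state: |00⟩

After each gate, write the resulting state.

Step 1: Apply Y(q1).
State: i|01⟩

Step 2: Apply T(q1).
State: (-1/√2 + (1/√2)i)|01⟩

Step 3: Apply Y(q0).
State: (-1/√2 - (1/√2)i)|11⟩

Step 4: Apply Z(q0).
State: (1/√2 + (1/√2)i)|11⟩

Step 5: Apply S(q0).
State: (-1/√2 + (1/√2)i)|11⟩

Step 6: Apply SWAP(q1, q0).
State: (-1/√2 + (1/√2)i)|11⟩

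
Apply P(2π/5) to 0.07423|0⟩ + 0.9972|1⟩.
0.07423|0⟩ + (0.3082 + 0.9484i)|1⟩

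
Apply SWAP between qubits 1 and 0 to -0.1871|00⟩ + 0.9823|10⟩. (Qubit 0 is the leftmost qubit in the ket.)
-0.1871|00⟩ + 0.9823|01⟩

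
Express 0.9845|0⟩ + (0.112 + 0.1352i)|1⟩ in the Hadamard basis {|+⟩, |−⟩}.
(0.7753 + 0.0956i)|+⟩ + (0.617 - 0.0956i)|−⟩

With |ψ⟩ = α|0⟩ + β|1⟩, the Hadamard-basis coefficients are ⟨+|ψ⟩ = (α + β)/√2 and ⟨−|ψ⟩ = (α − β)/√2.
Here α = 0.9845, β = (0.112 + 0.1352i): (α + β)/√2 = (0.7753 + 0.0956i), (α − β)/√2 = (0.617 - 0.0956i).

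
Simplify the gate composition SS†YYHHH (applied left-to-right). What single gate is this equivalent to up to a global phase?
H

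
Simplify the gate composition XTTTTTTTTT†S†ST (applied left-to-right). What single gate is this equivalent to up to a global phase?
X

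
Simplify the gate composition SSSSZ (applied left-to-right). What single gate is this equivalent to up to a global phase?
Z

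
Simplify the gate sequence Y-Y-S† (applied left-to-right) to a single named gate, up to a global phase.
S†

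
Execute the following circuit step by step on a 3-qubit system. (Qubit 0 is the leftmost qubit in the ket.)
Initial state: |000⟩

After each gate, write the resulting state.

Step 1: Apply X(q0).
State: |100⟩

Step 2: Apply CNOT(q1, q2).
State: |100⟩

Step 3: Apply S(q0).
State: i|100⟩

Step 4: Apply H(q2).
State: (1/√2)i|100⟩ + (1/√2)i|101⟩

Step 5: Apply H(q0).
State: (1/2)i|000⟩ + (1/2)i|001⟩ - (1/2)i|100⟩ - (1/2)i|101⟩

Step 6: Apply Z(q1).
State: (1/2)i|000⟩ + (1/2)i|001⟩ - (1/2)i|100⟩ - (1/2)i|101⟩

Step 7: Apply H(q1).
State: (1/√8)i|000⟩ + (1/√8)i|001⟩ + (1/√8)i|010⟩ + (1/√8)i|011⟩ - (1/√8)i|100⟩ - (1/√8)i|101⟩ - (1/√8)i|110⟩ - (1/√8)i|111⟩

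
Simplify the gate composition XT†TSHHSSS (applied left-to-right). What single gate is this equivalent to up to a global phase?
X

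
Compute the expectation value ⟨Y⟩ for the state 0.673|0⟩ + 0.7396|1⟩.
0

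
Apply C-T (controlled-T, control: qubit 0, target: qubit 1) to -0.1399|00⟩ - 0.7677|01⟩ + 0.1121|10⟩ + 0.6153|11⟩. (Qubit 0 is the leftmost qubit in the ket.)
-0.1399|00⟩ - 0.7677|01⟩ + 0.1121|10⟩ + (0.4351 + 0.4351i)|11⟩

C-T leaves the control-|0⟩ kets |00⟩, |01⟩ unchanged and applies T to qubit 1 on the control-|1⟩ pair (|10⟩, |11⟩).
T = [[1, 0], [0, (1/√2 + (1/√2)i)]].
With a = amp(|10⟩) = 0.1121 and b = amp(|11⟩) = 0.6153:
new amp(|10⟩) = (1)·a = 0.1121
new amp(|11⟩) = (1/√2 + (1/√2)i)·b = (0.4351 + 0.4351i)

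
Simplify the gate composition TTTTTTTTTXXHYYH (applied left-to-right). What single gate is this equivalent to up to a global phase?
T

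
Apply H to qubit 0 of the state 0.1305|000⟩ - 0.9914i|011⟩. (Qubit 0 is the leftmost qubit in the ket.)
0.09228|000⟩ - 0.701i|011⟩ + 0.09228|100⟩ - 0.701i|111⟩

H on qubit 0 mixes each pair of kets that differ only in qubit 0: amplitudes (a, b) of (|…0…⟩, |…1…⟩) become ((a + b)/√2, (a − b)/√2). Kets absent from the input have amplitude 0.
(|000⟩, |100⟩): (a, b) = (0.1305, 0) → (0.09228, 0.09228)
(|011⟩, |111⟩): (a, b) = (-0.9914i, 0) → (-0.701i, -0.701i)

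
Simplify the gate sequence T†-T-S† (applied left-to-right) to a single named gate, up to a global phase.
S†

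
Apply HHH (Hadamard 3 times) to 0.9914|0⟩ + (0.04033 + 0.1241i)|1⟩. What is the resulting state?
(0.7295 + 0.08775i)|0⟩ + (0.6725 - 0.08775i)|1⟩

H² = I, so H^3 = H: a single Hadamard. With (a, b) = (0.9914, (0.04033 + 0.1241i)), H gives ((a + b)/√2, (a − b)/√2) = ((0.7295 + 0.08775i), (0.6725 - 0.08775i)).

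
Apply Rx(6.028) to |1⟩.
-0.1272i|0⟩ - 0.9919|1⟩

Rx(6.028) = [[cos(θ/2), −i·sin(θ/2)], [−i·sin(θ/2), cos(θ/2)]]; θ = 6.028, cos(θ/2) ≈ -0.991871, sin(θ/2) ≈ 0.127247.
With a = amp(|0⟩) = 0 and b = amp(|1⟩) = 1:
new amp(|0⟩) = (-0.991871)·a + (-0.127247i)·b = -0.1272i
new amp(|1⟩) = (-0.127247i)·a + (-0.991871)·b = -0.9919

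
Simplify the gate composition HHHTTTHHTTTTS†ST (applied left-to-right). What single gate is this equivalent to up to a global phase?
H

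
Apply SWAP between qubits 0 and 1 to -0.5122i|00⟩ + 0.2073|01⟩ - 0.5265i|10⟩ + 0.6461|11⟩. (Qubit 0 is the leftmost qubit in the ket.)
-0.5122i|00⟩ - 0.5265i|01⟩ + 0.2073|10⟩ + 0.6461|11⟩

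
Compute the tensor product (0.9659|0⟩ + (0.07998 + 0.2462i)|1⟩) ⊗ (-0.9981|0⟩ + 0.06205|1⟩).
-0.9641|00⟩ + 0.05993|01⟩ + (-0.07983 - 0.2457i)|10⟩ + (0.004963 + 0.01528i)|11⟩

amp(|b₁b₂…⟩) = product of the factor amplitudes for bits b₁, b₂, …; only kets whose every factor amplitude is nonzero survive.
|00⟩: (0.9659)(-0.9981) = -0.9641
|01⟩: (0.9659)(0.06205) = 0.05993
|10⟩: (0.07998 + 0.2462i)(-0.9981) = (-0.07983 - 0.2457i)
|11⟩: (0.07998 + 0.2462i)(0.06205) = (0.004963 + 0.01528i)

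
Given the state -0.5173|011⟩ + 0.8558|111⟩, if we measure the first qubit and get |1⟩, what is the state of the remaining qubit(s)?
|11⟩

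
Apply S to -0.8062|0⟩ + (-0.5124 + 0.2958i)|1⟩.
-0.8062|0⟩ + (-0.2958 - 0.5124i)|1⟩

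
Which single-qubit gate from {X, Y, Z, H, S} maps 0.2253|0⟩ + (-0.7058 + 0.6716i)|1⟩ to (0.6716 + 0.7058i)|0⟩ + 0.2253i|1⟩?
Y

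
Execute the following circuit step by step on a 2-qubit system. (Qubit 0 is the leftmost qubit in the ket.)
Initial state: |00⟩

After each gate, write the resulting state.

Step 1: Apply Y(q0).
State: i|10⟩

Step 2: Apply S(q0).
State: -|10⟩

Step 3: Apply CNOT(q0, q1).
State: -|11⟩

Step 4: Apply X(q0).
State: -|01⟩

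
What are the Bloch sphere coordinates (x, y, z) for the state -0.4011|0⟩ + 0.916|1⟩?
(-0.7348, 0, -0.6782)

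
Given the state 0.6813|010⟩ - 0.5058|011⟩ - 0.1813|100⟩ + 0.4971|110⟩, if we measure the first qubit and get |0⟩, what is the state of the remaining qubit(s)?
0.8029|10⟩ - 0.5961|11⟩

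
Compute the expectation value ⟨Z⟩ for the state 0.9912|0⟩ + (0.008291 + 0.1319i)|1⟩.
0.965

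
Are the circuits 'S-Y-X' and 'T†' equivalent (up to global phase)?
No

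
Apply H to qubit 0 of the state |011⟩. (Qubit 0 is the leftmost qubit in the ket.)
1/√2|011⟩ + 1/√2|111⟩

H on qubit 0 mixes each pair of kets that differ only in qubit 0: amplitudes (a, b) of (|…0…⟩, |…1…⟩) become ((a + b)/√2, (a − b)/√2). Kets absent from the input have amplitude 0.
(|011⟩, |111⟩): (a, b) = (1, 0) → (1/√2, 1/√2)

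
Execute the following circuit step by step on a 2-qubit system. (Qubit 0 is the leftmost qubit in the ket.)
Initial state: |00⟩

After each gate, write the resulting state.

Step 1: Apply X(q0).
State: |10⟩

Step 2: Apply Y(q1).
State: i|11⟩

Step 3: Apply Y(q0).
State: |01⟩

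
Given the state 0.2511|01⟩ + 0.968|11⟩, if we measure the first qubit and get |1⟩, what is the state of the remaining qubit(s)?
|1⟩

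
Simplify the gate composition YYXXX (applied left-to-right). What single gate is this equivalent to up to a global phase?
X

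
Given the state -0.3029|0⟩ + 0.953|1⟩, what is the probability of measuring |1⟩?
0.9082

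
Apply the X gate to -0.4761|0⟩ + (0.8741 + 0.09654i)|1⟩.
(0.8741 + 0.09654i)|0⟩ - 0.4761|1⟩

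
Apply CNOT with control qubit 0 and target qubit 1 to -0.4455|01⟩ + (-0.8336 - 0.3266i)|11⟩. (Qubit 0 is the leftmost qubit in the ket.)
-0.4455|01⟩ + (-0.8336 - 0.3266i)|10⟩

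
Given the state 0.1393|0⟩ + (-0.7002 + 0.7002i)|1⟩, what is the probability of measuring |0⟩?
0.0194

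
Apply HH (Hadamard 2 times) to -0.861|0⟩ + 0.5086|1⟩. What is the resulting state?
-0.861|0⟩ + 0.5086|1⟩

H² = I, so an even number of Hadamards cancels: H^2 = I and the state is unchanged.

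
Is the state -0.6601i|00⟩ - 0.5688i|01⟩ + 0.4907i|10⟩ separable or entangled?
Entangled

Writing the state as a|00⟩ + b|01⟩ + c|10⟩ + d|11⟩, it is a product state iff ad − bc = 0.
Here (a, b, c, d) = (-0.6601i, -0.5688i, 0.4907i, 0): ad − bc = (-0.6601i)(0) − (-0.5688i)(0.4907i) = -0.2791 ≠ 0, so the state is entangled.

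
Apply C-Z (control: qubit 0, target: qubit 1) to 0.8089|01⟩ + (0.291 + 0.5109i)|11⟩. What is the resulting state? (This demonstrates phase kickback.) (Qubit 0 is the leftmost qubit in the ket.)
0.8089|01⟩ + (-0.291 - 0.5109i)|11⟩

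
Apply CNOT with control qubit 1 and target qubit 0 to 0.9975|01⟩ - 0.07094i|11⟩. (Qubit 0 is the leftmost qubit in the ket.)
-0.07094i|01⟩ + 0.9975|11⟩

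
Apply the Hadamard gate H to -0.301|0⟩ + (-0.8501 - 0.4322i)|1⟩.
(-0.814 - 0.3056i)|0⟩ + (0.3883 + 0.3056i)|1⟩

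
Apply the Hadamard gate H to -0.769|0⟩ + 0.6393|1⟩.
-0.09171|0⟩ - 0.9958|1⟩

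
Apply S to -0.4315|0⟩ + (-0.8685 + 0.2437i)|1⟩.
-0.4315|0⟩ + (-0.2437 - 0.8685i)|1⟩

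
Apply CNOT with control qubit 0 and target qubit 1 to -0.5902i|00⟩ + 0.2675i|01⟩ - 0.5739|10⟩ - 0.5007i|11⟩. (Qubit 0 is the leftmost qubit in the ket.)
-0.5902i|00⟩ + 0.2675i|01⟩ - 0.5007i|10⟩ - 0.5739|11⟩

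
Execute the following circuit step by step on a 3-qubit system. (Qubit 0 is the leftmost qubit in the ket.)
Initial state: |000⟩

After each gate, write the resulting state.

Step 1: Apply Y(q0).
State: i|100⟩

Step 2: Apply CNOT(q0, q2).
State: i|101⟩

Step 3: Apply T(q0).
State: (-1/√2 + (1/√2)i)|101⟩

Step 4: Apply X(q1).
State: (-1/√2 + (1/√2)i)|111⟩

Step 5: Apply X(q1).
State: (-1/√2 + (1/√2)i)|101⟩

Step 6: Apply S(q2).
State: (-1/√2 - (1/√2)i)|101⟩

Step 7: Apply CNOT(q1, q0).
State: (-1/√2 - (1/√2)i)|101⟩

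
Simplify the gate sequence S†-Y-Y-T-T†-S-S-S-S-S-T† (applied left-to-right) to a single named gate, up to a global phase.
T†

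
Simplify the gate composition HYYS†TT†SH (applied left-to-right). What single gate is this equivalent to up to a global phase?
I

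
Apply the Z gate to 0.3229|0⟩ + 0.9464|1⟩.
0.3229|0⟩ - 0.9464|1⟩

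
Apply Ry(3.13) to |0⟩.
0.005796|0⟩ + |1⟩

Ry(3.13) = [[cos(θ/2), −sin(θ/2)], [sin(θ/2), cos(θ/2)]]; θ = 3.13, cos(θ/2) ≈ 0.00579629, sin(θ/2) ≈ 0.999983.
With a = amp(|0⟩) = 1 and b = amp(|1⟩) = 0:
new amp(|0⟩) = (0.00579629)·a + (-0.999983)·b = 0.005796
new amp(|1⟩) = (0.999983)·a + (0.00579629)·b = 1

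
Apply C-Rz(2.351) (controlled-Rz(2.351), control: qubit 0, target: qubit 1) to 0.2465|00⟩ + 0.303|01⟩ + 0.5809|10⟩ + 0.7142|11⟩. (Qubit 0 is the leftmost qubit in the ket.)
0.2465|00⟩ + 0.303|01⟩ + (0.2237 - 0.5361i)|10⟩ + (0.275 + 0.6591i)|11⟩

C-Rz(2.351) leaves the control-|0⟩ kets |00⟩, |01⟩ unchanged and applies Rz(2.351) to qubit 1 on the control-|1⟩ pair (|10⟩, |11⟩).
Rz(2.351) = [[e^(−iθ/2), 0], [0, e^(iθ/2)]] with e^(±iθ/2) = cos(θ/2) ± i·sin(θ/2); θ = 2.351, cos(θ/2) ≈ 0.385082, sin(θ/2) ≈ 0.922882.
With a = amp(|10⟩) = 0.5809 and b = amp(|11⟩) = 0.7142:
new amp(|10⟩) = (0.385082 - 0.922882i)·a = (0.2237 - 0.5361i)
new amp(|11⟩) = (0.385082 + 0.922882i)·b = (0.275 + 0.6591i)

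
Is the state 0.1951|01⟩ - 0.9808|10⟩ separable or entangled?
Entangled

Writing the state as a|00⟩ + b|01⟩ + c|10⟩ + d|11⟩, it is a product state iff ad − bc = 0.
Here (a, b, c, d) = (0, 0.1951, -0.9808, 0): ad − bc = (0)(0) − (0.1951)(-0.9808) = 0.1914 ≠ 0, so the state is entangled.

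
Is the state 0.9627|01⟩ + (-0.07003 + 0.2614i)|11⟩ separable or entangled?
Separable

Writing the state as a|00⟩ + b|01⟩ + c|10⟩ + d|11⟩, it is a product state iff ad − bc = 0.
Here (a, b, c, d) = (0, 0.9627, 0, (-0.07003 + 0.2614i)): ad − bc = (0)(-0.07003 + 0.2614i) − (0.9627)(0) = 0, so the state is separable.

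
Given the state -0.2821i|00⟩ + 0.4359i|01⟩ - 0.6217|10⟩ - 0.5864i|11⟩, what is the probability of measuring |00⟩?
0.07958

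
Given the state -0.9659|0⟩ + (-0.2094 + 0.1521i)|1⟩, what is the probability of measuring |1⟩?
0.06698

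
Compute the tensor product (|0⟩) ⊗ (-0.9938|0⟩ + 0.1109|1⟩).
-0.9938|00⟩ + 0.1109|01⟩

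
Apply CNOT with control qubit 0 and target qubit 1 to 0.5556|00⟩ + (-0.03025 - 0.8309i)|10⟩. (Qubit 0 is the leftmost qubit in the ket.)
0.5556|00⟩ + (-0.03025 - 0.8309i)|11⟩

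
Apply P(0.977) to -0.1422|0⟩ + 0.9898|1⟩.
-0.1422|0⟩ + (0.5538 + 0.8204i)|1⟩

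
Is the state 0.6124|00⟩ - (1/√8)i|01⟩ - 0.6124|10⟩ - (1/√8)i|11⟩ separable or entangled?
Entangled

Writing the state as a|00⟩ + b|01⟩ + c|10⟩ + d|11⟩, it is a product state iff ad − bc = 0.
Here (a, b, c, d) = (0.6124, -(1/√8)i, -0.6124, -(1/√8)i): ad − bc = (0.6124)(-(1/√8)i) − (-(1/√8)i)(-0.6124) = -0.433i ≠ 0, so the state is entangled.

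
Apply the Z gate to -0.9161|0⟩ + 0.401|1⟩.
-0.9161|0⟩ - 0.401|1⟩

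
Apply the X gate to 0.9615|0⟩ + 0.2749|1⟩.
0.2749|0⟩ + 0.9615|1⟩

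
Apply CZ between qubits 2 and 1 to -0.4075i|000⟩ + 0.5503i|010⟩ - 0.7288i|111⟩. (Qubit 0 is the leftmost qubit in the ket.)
-0.4075i|000⟩ + 0.5503i|010⟩ + 0.7288i|111⟩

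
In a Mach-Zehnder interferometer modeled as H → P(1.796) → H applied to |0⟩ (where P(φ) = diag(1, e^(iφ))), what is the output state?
(0.3883 + 0.4874i)|0⟩ + (0.6117 - 0.4874i)|1⟩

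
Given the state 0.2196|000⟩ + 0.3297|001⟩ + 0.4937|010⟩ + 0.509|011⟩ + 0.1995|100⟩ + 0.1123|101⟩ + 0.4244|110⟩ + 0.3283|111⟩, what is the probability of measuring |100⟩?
0.0398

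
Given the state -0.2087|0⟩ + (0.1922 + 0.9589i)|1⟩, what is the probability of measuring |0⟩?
0.04356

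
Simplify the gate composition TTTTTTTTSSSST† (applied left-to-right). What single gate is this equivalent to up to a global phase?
T†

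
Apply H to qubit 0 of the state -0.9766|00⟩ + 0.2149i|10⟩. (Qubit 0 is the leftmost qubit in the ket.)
(-0.6906 + 0.152i)|00⟩ + (-0.6906 - 0.152i)|10⟩

H on qubit 0 mixes each pair of kets that differ only in qubit 0: amplitudes (a, b) of (|…0…⟩, |…1…⟩) become ((a + b)/√2, (a − b)/√2). Kets absent from the input have amplitude 0.
(|00⟩, |10⟩): (a, b) = (-0.9766, 0.2149i) → ((-0.6906 + 0.152i), (-0.6906 - 0.152i))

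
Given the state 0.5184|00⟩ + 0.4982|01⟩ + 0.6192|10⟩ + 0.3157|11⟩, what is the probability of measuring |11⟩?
0.09967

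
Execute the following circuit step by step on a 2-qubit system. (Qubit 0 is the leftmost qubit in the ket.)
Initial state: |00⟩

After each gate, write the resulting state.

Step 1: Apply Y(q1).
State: i|01⟩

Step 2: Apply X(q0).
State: i|11⟩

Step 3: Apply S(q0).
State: -|11⟩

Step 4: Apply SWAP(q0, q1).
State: -|11⟩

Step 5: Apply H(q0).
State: -1/√2|01⟩ + 1/√2|11⟩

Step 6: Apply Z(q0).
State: -1/√2|01⟩ - 1/√2|11⟩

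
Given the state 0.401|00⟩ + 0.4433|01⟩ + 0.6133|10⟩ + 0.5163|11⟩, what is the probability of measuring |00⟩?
0.1608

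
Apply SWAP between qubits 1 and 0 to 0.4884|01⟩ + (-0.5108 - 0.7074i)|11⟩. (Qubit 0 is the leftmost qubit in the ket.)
0.4884|10⟩ + (-0.5108 - 0.7074i)|11⟩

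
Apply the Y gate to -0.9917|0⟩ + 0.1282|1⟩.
-0.1282i|0⟩ - 0.9917i|1⟩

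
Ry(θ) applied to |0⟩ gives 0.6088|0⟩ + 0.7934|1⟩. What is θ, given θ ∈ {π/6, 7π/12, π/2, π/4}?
7π/12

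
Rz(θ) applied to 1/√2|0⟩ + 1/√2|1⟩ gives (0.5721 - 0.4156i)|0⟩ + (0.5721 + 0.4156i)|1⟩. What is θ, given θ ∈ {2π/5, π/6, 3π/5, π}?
2π/5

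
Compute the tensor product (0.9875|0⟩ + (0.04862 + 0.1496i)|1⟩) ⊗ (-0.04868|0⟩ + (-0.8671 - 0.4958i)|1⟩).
-0.04807|00⟩ + (-0.8563 - 0.4896i)|01⟩ + (-0.002367 - 0.007283i)|10⟩ + (0.03201 - 0.1538i)|11⟩

amp(|b₁b₂…⟩) = product of the factor amplitudes for bits b₁, b₂, …; only kets whose every factor amplitude is nonzero survive.
|00⟩: (0.9875)(-0.04868) = -0.04807
|01⟩: (0.9875)(-0.8671 - 0.4958i) = (-0.8563 - 0.4896i)
|10⟩: (0.04862 + 0.1496i)(-0.04868) = (-0.002367 - 0.007283i)
|11⟩: (0.04862 + 0.1496i)(-0.8671 - 0.4958i) = (0.03201 - 0.1538i)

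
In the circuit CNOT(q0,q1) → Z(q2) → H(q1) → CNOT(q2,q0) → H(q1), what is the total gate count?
5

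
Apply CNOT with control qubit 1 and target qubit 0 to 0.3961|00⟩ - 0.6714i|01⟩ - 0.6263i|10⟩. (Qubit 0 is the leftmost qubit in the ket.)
0.3961|00⟩ - 0.6263i|10⟩ - 0.6714i|11⟩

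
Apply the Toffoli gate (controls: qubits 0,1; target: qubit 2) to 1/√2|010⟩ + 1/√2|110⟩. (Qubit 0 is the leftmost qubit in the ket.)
1/√2|010⟩ + 1/√2|111⟩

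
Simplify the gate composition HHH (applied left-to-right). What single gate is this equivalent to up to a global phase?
H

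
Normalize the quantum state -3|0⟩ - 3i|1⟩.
-1/√2|0⟩ - (1/√2)i|1⟩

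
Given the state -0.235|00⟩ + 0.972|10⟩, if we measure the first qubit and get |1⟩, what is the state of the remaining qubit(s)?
|0⟩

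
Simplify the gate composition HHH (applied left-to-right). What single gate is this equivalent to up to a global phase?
H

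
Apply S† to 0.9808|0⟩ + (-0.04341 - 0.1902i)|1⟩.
0.9808|0⟩ + (-0.1902 + 0.04341i)|1⟩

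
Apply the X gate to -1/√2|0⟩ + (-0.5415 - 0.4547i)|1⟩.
(-0.5415 - 0.4547i)|0⟩ - 1/√2|1⟩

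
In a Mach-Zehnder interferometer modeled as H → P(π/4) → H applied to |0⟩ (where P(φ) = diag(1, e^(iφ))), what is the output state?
(0.8536 + (1/√8)i)|0⟩ + (0.1464 - (1/√8)i)|1⟩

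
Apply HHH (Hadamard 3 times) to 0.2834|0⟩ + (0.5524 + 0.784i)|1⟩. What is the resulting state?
(0.591 + 0.5544i)|0⟩ + (-0.1902 - 0.5544i)|1⟩

H² = I, so H^3 = H: a single Hadamard. With (a, b) = (0.2834, (0.5524 + 0.784i)), H gives ((a + b)/√2, (a − b)/√2) = ((0.591 + 0.5544i), (-0.1902 - 0.5544i)).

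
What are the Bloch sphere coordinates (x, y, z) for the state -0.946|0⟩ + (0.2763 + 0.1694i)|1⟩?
(-0.5228, -0.3205, 0.7899)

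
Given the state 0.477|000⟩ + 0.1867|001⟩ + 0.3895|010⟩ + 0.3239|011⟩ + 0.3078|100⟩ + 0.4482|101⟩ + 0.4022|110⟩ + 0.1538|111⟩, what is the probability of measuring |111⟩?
0.02365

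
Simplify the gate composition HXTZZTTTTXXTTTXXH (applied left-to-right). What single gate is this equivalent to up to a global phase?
Z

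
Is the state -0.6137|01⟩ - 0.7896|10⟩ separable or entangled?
Entangled

Writing the state as a|00⟩ + b|01⟩ + c|10⟩ + d|11⟩, it is a product state iff ad − bc = 0.
Here (a, b, c, d) = (0, -0.6137, -0.7896, 0): ad − bc = (0)(0) − (-0.6137)(-0.7896) = -0.4846 ≠ 0, so the state is entangled.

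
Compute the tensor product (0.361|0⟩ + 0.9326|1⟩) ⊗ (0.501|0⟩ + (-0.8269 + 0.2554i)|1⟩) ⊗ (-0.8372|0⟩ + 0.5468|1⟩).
-0.1514|000⟩ + 0.09889|001⟩ + (0.2499 - 0.07719i)|010⟩ + (-0.1632 + 0.05041i)|011⟩ - 0.3912|100⟩ + 0.2555|101⟩ + (0.6456 - 0.1994i)|110⟩ + (-0.4217 + 0.1302i)|111⟩

amp(|b₁b₂…⟩) = product of the factor amplitudes for bits b₁, b₂, …; only kets whose every factor amplitude is nonzero survive.
|000⟩: (0.361)(0.501)(-0.8372) = -0.1514
|001⟩: (0.361)(0.501)(0.5468) = 0.09889
|010⟩: (0.361)(-0.8269 + 0.2554i)(-0.8372) = (0.2499 - 0.07719i)
|011⟩: (0.361)(-0.8269 + 0.2554i)(0.5468) = (-0.1632 + 0.05041i)
|100⟩: (0.9326)(0.501)(-0.8372) = -0.3912
|101⟩: (0.9326)(0.501)(0.5468) = 0.2555
|110⟩: (0.9326)(-0.8269 + 0.2554i)(-0.8372) = (0.6456 - 0.1994i)
|111⟩: (0.9326)(-0.8269 + 0.2554i)(0.5468) = (-0.4217 + 0.1302i)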